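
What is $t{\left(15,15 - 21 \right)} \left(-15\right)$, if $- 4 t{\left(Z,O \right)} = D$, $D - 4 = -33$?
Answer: $- \frac{435}{4} \approx -108.75$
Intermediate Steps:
$D = -29$ ($D = 4 - 33 = -29$)
$t{\left(Z,O \right)} = \frac{29}{4}$ ($t{\left(Z,O \right)} = \left(- \frac{1}{4}\right) \left(-29\right) = \frac{29}{4}$)
$t{\left(15,15 - 21 \right)} \left(-15\right) = \frac{29}{4} \left(-15\right) = - \frac{435}{4}$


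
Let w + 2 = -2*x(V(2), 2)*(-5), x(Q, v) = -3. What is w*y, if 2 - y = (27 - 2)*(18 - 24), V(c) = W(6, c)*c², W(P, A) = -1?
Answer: -4864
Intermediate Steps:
V(c) = -c²
w = -32 (w = -2 - 2*(-3)*(-5) = -2 + 6*(-5) = -2 - 30 = -32)
y = 152 (y = 2 - (27 - 2)*(18 - 24) = 2 - 25*(-6) = 2 - 1*(-150) = 2 + 150 = 152)
w*y = -32*152 = -4864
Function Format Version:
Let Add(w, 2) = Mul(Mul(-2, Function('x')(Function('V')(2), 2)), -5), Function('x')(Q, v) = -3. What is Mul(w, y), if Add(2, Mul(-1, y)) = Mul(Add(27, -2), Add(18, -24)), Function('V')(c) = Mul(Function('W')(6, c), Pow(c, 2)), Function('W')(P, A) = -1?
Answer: -4864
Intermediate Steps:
Function('V')(c) = Mul(-1, Pow(c, 2))
w = -32 (w = Add(-2, Mul(Mul(-2, -3), -5)) = Add(-2, Mul(6, -5)) = Add(-2, -30) = -32)
y = 152 (y = Add(2, Mul(-1, Mul(Add(27, -2), Add(18, -24)))) = Add(2, Mul(-1, Mul(25, -6))) = Add(2, Mul(-1, -150)) = Add(2, 150) = 152)
Mul(w, y) = Mul(-32, 152) = -4864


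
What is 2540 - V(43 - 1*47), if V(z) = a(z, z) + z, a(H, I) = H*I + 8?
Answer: 2520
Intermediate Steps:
a(H, I) = 8 + H*I
V(z) = 8 + z + z² (V(z) = (8 + z*z) + z = (8 + z²) + z = 8 + z + z²)
2540 - V(43 - 1*47) = 2540 - (8 + (43 - 1*47) + (43 - 1*47)²) = 2540 - (8 + (43 - 47) + (43 - 47)²) = 2540 - (8 - 4 + (-4)²) = 2540 - (8 - 4 + 16) = 2540 - 1*20 = 2540 - 20 = 2520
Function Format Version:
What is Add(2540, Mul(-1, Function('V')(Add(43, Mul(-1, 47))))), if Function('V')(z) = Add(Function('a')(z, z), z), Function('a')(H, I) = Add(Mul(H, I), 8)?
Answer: 2520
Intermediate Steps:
Function('a')(H, I) = Add(8, Mul(H, I))
Function('V')(z) = Add(8, z, Pow(z, 2)) (Function('V')(z) = Add(Add(8, Mul(z, z)), z) = Add(Add(8, Pow(z, 2)), z) = Add(8, z, Pow(z, 2)))
Add(2540, Mul(-1, Function('V')(Add(43, Mul(-1, 47))))) = Add(2540, Mul(-1, Add(8, Add(43, Mul(-1, 47)), Pow(Add(43, Mul(-1, 47)), 2)))) = Add(2540, Mul(-1, Add(8, Add(43, -47), Pow(Add(43, -47), 2)))) = Add(2540, Mul(-1, Add(8, -4, Pow(-4, 2)))) = Add(2540, Mul(-1, Add(8, -4, 16))) = Add(2540, Mul(-1, 20)) = Add(2540, -20) = 2520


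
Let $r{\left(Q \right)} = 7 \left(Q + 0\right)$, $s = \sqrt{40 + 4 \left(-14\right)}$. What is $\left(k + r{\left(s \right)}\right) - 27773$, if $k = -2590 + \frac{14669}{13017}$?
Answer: $- \frac{395220502}{13017} + 28 i \approx -30362.0 + 28.0 i$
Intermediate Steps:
$s = 4 i$ ($s = \sqrt{40 - 56} = \sqrt{-16} = 4 i \approx 4.0 i$)
$k = - \frac{33699361}{13017}$ ($k = -2590 + 14669 \cdot \frac{1}{13017} = -2590 + \frac{14669}{13017} = - \frac{33699361}{13017} \approx -2588.9$)
$r{\left(Q \right)} = 7 Q$
$\left(k + r{\left(s \right)}\right) - 27773 = \left(- \frac{33699361}{13017} + 7 \cdot 4 i\right) - 27773 = \left(- \frac{33699361}{13017} + 28 i\right) - 27773 = - \frac{395220502}{13017} + 28 i$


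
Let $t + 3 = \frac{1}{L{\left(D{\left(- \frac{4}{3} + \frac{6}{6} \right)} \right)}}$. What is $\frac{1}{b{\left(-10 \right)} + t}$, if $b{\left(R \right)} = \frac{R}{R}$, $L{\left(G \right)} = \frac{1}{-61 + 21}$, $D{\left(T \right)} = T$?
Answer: $- \frac{1}{42} \approx -0.02381$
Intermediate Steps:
$L{\left(G \right)} = - \frac{1}{40}$ ($L{\left(G \right)} = \frac{1}{-40} = - \frac{1}{40}$)
$b{\left(R \right)} = 1$
$t = -43$ ($t = -3 + \frac{1}{- \frac{1}{40}} = -3 - 40 = -43$)
$\frac{1}{b{\left(-10 \right)} + t} = \frac{1}{1 - 43} = \frac{1}{-42} = - \frac{1}{42}$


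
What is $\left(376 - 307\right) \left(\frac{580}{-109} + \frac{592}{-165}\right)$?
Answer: $- \frac{3685244}{5995} \approx -614.72$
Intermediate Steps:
$\left(376 - 307\right) \left(\frac{580}{-109} + \frac{592}{-165}\right) = \left(376 - 307\right) \left(580 \left(- \frac{1}{109}\right) + 592 \left(- \frac{1}{165}\right)\right) = \left(376 - 307\right) \left(- \frac{580}{109} - \frac{592}{165}\right) = 69 \left(- \frac{160228}{17985}\right) = - \frac{3685244}{5995}$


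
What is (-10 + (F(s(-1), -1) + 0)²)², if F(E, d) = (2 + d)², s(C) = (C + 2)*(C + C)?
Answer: 81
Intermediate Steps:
s(C) = 2*C*(2 + C) (s(C) = (2 + C)*(2*C) = 2*C*(2 + C))
(-10 + (F(s(-1), -1) + 0)²)² = (-10 + ((2 - 1)² + 0)²)² = (-10 + (1² + 0)²)² = (-10 + (1 + 0)²)² = (-10 + 1²)² = (-10 + 1)² = (-9)² = 81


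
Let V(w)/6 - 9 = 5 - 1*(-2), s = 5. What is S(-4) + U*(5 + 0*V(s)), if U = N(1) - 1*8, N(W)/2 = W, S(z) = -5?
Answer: -35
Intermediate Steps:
V(w) = 96 (V(w) = 54 + 6*(5 - 1*(-2)) = 54 + 6*(5 + 2) = 54 + 6*7 = 54 + 42 = 96)
N(W) = 2*W
U = -6 (U = 2*1 - 1*8 = 2 - 8 = -6)
S(-4) + U*(5 + 0*V(s)) = -5 - 6*(5 + 0*96) = -5 - 6*(5 + 0) = -5 - 6*5 = -5 - 30 = -35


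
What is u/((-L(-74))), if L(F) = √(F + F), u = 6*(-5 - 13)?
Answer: -54*I*√37/37 ≈ -8.8775*I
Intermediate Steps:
u = -108 (u = 6*(-18) = -108)
L(F) = √2*√F (L(F) = √(2*F) = √2*√F)
u/((-L(-74))) = -108*I*√37/74 = -54*I*√37/37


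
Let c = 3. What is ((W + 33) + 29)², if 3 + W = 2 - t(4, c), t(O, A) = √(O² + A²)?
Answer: 3136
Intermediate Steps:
t(O, A) = √(A² + O²)
W = -6 (W = -3 + (2 - √(3² + 4²)) = -3 + (2 - √(9 + 16)) = -3 + (2 - √25) = -3 + (2 - 1*5) = -3 + (2 - 5) = -3 - 3 = -6)
((W + 33) + 29)² = ((-6 + 33) + 29)² = (27 + 29)² = 56² = 3136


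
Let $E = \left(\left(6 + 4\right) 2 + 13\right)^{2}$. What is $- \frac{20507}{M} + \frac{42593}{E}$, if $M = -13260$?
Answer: $\frac{195705101}{4813380} \approx 40.659$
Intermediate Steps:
$E = 1089$ ($E = \left(10 \cdot 2 + 13\right)^{2} = \left(20 + 13\right)^{2} = 33^{2} = 1089$)
$- \frac{20507}{M} + \frac{42593}{E} = - \frac{20507}{-13260} + \frac{42593}{1089} = \left(-20507\right) \left(- \frac{1}{13260}\right) + 42593 \cdot \frac{1}{1089} = \frac{20507}{13260} + \frac{42593}{1089} = \frac{195705101}{4813380}$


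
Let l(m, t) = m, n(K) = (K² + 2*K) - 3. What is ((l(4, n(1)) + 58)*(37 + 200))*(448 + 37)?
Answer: 7126590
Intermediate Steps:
n(K) = -3 + K² + 2*K
((l(4, n(1)) + 58)*(37 + 200))*(448 + 37) = ((4 + 58)*(37 + 200))*(448 + 37) = (62*237)*485 = 14694*485 = 7126590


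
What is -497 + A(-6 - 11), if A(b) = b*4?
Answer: -565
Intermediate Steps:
A(b) = 4*b
-497 + A(-6 - 11) = -497 + 4*(-6 - 11) = -497 + 4*(-17) = -497 - 68 = -565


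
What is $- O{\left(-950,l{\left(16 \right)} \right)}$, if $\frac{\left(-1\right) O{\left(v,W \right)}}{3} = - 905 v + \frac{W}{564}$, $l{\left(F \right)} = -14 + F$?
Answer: $\frac{242449501}{94} \approx 2.5792 \cdot 10^{6}$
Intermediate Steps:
$O{\left(v,W \right)} = 2715 v - \frac{W}{188}$ ($O{\left(v,W \right)} = - 3 \left(- 905 v + \frac{W}{564}\right) = 2715 v - \frac{W}{188}$)
$- O{\left(-950,l{\left(16 \right)} \right)} = - (2715 \left(-950\right) - \frac{-14 + 16}{188}) = - (-2579250 - \frac{1}{94}) = \left(-1\right) \left(- \frac{242449501}{94}\right) = \frac{242449501}{94}$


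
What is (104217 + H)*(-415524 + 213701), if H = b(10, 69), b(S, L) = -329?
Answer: -20966987824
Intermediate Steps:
H = -329
(104217 + H)*(-415524 + 213701) = (104217 - 329)*(-415524 + 213701) = 103888*(-201823) = -20966987824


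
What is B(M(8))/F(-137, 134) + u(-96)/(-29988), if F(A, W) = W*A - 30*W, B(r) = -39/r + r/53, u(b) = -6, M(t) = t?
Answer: 9749633/23711191728 ≈ 0.00041118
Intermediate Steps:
B(r) = -39/r + r/53 (B(r) = -39/r + r*(1/53) = -39/r + r/53)
F(A, W) = -30*W + A*W (F(A, W) = A*W - 30*W = -30*W + A*W)
B(M(8))/F(-137, 134) + u(-96)/(-29988) = (-39/8 + (1/53)*8)/((134*(-30 - 137))) - 6/(-29988) = (-39*⅛ + 8/53)/((134*(-167))) - 6*(-1/29988) = (-39/8 + 8/53)/(-22378) + 1/4998 = -2003/424*(-1/22378) + 1/4998 = 2003/9488272 + 1/4998 = 9749633/23711191728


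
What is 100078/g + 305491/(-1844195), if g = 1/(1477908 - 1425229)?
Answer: 9722612567370099/1844195 ≈ 5.2720e+9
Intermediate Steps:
g = 1/52679 ≈ 1.8983e-5
100078/g + 305491/(-1844195) = 100078/(1/52679) + 305491/(-1844195) = 100078*52679 + 305491*(-1/1844195) = 5272008962 - 305491/1844195 = 9722612567370099/1844195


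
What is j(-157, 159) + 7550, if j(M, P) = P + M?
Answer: 7552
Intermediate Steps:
j(M, P) = M + P
j(-157, 159) + 7550 = (-157 + 159) + 7550 = 2 + 7550 = 7552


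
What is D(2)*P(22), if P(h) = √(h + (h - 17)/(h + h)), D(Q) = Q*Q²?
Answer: 4*√10703/11 ≈ 37.620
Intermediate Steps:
D(Q) = Q³
P(h) = √(h + (-17 + h)/(2*h)) (P(h) = √(h + (-17 + h)/((2*h))) = √(h + (-17 + h)*(1/(2*h))) = √(h + (-17 + h)/(2*h)))
D(2)*P(22) = 2³*(√(2 - 34/22 + 4*22)/2) = 8*(√(2 - 34*1/22 + 88)/2) = 8*(√(2 - 17/11 + 88)/2) = 8*(√(973/11)/2) = 8*((√10703/11)/2) = 8*(√10703/22) = 4*√10703/11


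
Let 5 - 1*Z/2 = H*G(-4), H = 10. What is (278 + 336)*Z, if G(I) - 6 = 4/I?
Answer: -55260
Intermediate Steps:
G(I) = 6 + 4/I
Z = -90 (Z = 10 - 20*(6 + 4/(-4)) = 10 - 20*(6 + 4*(-¼)) = 10 - 20*(6 - 1) = 10 - 20*5 = 10 - 2*50 = 10 - 100 = -90)
(278 + 336)*Z = (278 + 336)*(-90) = 614*(-90) = -55260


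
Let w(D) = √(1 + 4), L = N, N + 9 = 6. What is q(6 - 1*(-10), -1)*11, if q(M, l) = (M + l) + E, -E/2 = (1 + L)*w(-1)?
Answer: 165 + 44*√5 ≈ 263.39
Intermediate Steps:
N = -3 (N = -9 + 6 = -3)
L = -3
w(D) = √5
E = 4*√5 (E = -2*(1 - 3)*√5 = -(-4)*√5 = 4*√5 ≈ 8.9443)
q(M, l) = M + l + 4*√5 (q(M, l) = (M + l) + 4*√5 = M + l + 4*√5)
q(6 - 1*(-10), -1)*11 = ((6 - 1*(-10)) - 1 + 4*√5)*11 = ((6 + 10) - 1 + 4*√5)*11 = (16 - 1 + 4*√5)*11 = (15 + 4*√5)*11 = 165 + 44*√5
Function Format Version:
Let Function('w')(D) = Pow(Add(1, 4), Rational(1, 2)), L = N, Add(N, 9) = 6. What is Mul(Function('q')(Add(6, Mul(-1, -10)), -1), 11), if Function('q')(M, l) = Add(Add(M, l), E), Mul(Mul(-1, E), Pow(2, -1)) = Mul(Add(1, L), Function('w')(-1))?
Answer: Add(165, Mul(44, Pow(5, Rational(1, 2)))) ≈ 263.39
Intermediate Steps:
N = -3 (N = Add(-9, 6) = -3)
L = -3
Function('w')(D) = Pow(5, Rational(1, 2))
E = Mul(4, Pow(5, Rational(1, 2))) (E = Mul(-2, Mul(Add(1, -3), Pow(5, Rational(1, 2)))) = Mul(-2, Mul(-2, Pow(5, Rational(1, 2)))) = Mul(4, Pow(5, Rational(1, 2))) ≈ 8.9443)
Function('q')(M, l) = Add(M, l, Mul(4, Pow(5, Rational(1, 2)))) (Function('q')(M, l) = Add(Add(M, l), Mul(4, Pow(5, Rational(1, 2)))) = Add(M, l, Mul(4, Pow(5, Rational(1, 2)))))
Mul(Function('q')(Add(6, Mul(-1, -10)), -1), 11) = Mul(Add(Add(6, Mul(-1, -10)), -1, Mul(4, Pow(5, Rational(1, 2)))), 11) = Mul(Add(Add(6, 10), -1, Mul(4, Pow(5, Rational(1, 2)))), 11) = Mul(Add(16, -1, Mul(4, Pow(5, Rational(1, 2)))), 11) = Mul(Add(15, Mul(4, Pow(5, Rational(1, 2)))), 11) = Add(165, Mul(44, Pow(5, Rational(1, 2))))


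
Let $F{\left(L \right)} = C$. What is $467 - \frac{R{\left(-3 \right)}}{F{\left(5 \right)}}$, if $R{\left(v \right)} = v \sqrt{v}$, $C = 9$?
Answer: $467 + \frac{i \sqrt{3}}{3} \approx 467.0 + 0.57735 i$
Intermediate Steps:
$R{\left(v \right)} = v^{\frac{3}{2}}$
$F{\left(L \right)} = 9$
$467 - \frac{R{\left(-3 \right)}}{F{\left(5 \right)}} = 467 - \frac{\left(-3\right)^{\frac{3}{2}}}{9} = 467 - - 3 i \sqrt{3} \cdot \frac{1}{9} = 467 - - \frac{i \sqrt{3}}{3} = 467 + \frac{i \sqrt{3}}{3}$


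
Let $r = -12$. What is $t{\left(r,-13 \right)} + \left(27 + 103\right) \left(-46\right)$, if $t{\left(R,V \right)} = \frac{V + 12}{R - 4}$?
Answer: $- \frac{95679}{16} \approx -5979.9$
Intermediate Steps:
$t{\left(R,V \right)} = \frac{12 + V}{-4 + R}$
$t{\left(r,-13 \right)} + \left(27 + 103\right) \left(-46\right) = \frac{12 - 13}{-4 - 12} + \left(27 + 103\right) \left(-46\right) = \frac{1}{-16} \left(-1\right) + 130 \left(-46\right) = \left(- \frac{1}{16}\right) \left(-1\right) - 5980 = \frac{1}{16} - 5980 = - \frac{95679}{16}$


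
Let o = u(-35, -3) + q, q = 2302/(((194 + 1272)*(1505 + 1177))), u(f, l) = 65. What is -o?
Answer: -127785041/1965906 ≈ -65.001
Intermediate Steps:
q = 1151/1965906 (q = 2302/((1466*2682)) = 2302/3931812 = 2302*(1/3931812) = 1151/1965906 ≈ 0.00058548)
o = 127785041/1965906 (o = 65 + 1151/1965906 = 127785041/1965906 ≈ 65.001)
-o = -1*127785041/1965906 = -127785041/1965906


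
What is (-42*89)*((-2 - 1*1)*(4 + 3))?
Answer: 78498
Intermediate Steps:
(-42*89)*((-2 - 1*1)*(4 + 3)) = -3738*(-2 - 1)*7 = -(-11214)*7 = -3738*(-21) = 78498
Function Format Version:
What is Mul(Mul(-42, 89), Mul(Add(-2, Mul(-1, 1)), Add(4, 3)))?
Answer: 78498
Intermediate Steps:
Mul(Mul(-42, 89), Mul(Add(-2, Mul(-1, 1)), Add(4, 3))) = Mul(-3738, Mul(Add(-2, -1), 7)) = Mul(-3738, Mul(-3, 7)) = Mul(-3738, -21) = 78498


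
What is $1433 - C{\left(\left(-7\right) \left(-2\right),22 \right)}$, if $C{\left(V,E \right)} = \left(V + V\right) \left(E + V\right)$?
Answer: $425$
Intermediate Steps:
$C{\left(V,E \right)} = 2 V \left(E + V\right)$
$1433 - C{\left(\left(-7\right) \left(-2\right),22 \right)} = 1433 - 2 \left(\left(-7\right) \left(-2\right)\right) \left(22 - -14\right) = 1433 - 2 \cdot 14 \left(22 + 14\right) = 1433 - 2 \cdot 14 \cdot 36 = 1433 - 1008 = 425$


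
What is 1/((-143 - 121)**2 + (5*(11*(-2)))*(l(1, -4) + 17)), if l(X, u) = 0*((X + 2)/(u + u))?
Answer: 1/67826 ≈ 1.4744e-5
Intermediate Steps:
l(X, u) = 0 (l(X, u) = 0*((2 + X)/((2*u))) = 0*((2 + X)*(1/(2*u))) = 0*((2 + X)/(2*u)) = 0)
1/((-143 - 121)**2 + (5*(11*(-2)))*(l(1, -4) + 17)) = 1/((-143 - 121)**2 + (5*(11*(-2)))*(0 + 17)) = 1/((-264)**2 + (5*(-22))*17) = 1/(69696 - 110*17) = 1/(69696 - 1870) = 1/67826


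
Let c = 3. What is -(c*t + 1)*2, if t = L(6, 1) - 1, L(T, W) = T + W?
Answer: -38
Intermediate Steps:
t = 6 (t = (6 + 1) - 1 = 7 - 1 = 6)
-(c*t + 1)*2 = -(3*6 + 1)*2 = -(18 + 1)*2 = -19*2 = -1*38 = -38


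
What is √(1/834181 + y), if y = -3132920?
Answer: I*√2180067259768117939/834181 ≈ 1770.0*I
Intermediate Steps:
√(1/834181 + y) = √(1/834181 - 3132920) = √(-2613422338519/834181) = I*√2180067259768117939/834181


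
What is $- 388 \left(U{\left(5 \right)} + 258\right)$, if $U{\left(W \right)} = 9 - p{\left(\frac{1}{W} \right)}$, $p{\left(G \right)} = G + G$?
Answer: $- \frac{517204}{5} \approx -1.0344 \cdot 10^{5}$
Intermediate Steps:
$p{\left(G \right)} = 2 G$
$U{\left(W \right)} = 9 - \frac{2}{W}$
$- 388 \left(U{\left(5 \right)} + 258\right) = - 388 \left(\left(9 - \frac{2}{5}\right) + 258\right) = - 388 \left(\frac{43}{5} + 258\right) = \left(-388\right) \frac{1333}{5} = - \frac{517204}{5}$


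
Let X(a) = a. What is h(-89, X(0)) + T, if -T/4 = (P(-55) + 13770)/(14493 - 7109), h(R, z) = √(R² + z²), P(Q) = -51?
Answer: 150575/1846 ≈ 81.568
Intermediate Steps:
T = -13719/1846 (T = -4*(-51 + 13770)/(14493 - 7109) = -54876/7384 = -4*13719/7384 = -13719/1846 ≈ -7.4317)
h(-89, X(0)) + T = √((-89)² + 0²) - 13719/1846 = √(7921 + 0) - 13719/1846 = √7921 - 13719/1846 = 89 - 13719/1846 = 150575/1846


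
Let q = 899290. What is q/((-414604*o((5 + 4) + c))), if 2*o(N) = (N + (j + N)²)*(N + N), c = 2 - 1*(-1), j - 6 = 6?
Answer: -64235/208960416 ≈ -0.00030740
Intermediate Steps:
j = 12 (j = 6 + 6 = 12)
c = 3 (c = 2 + 1 = 3)
o(N) = N*(N + (12 + N)²) (o(N) = ((N + (12 + N)²)*(N + N))/2 = ((N + (12 + N)²)*(2*N))/2 = (2*N*(N + (12 + N)²))/2 = N*(N + (12 + N)²))
q/((-414604*o((5 + 4) + c))) = 899290/((-414604*((5 + 4) + 3)*(((5 + 4) + 3) + (12 + ((5 + 4) + 3))²))) = 899290/((-414604*(9 + 3)*((9 + 3) + (12 + (9 + 3))²))) = 899290/((-4975248*(12 + (12 + 12)²))) = 899290/((-4975248*(12 + 24²))) = 899290/((-4975248*(12 + 576))) = 899290/((-4975248*588)) = 899290/((-414604*7056)) = 899290/(-2925445824) = 899290*(-1/2925445824) = -64235/208960416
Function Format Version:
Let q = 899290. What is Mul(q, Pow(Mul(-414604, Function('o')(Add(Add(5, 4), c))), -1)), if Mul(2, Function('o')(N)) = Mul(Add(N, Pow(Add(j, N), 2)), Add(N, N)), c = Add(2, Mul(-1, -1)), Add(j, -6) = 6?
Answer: Rational(-64235, 208960416) ≈ -0.00030740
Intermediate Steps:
j = 12 (j = Add(6, 6) = 12)
c = 3 (c = Add(2, 1) = 3)
Function('o')(N) = Mul(N, Add(N, Pow(Add(12, N), 2))) (Function('o')(N) = Mul(Rational(1, 2), Mul(Add(N, Pow(Add(12, N), 2)), Add(N, N))) = Mul(Rational(1, 2), Mul(Add(N, Pow(Add(12, N), 2)), Mul(2, N))) = Mul(Rational(1, 2), Mul(2, N, Add(N, Pow(Add(12, N), 2)))) = Mul(N, Add(N, Pow(Add(12, N), 2))))
Mul(q, Pow(Mul(-414604, Function('o')(Add(Add(5, 4), c))), -1)) = Mul(899290, Pow(Mul(-414604, Mul(Add(Add(5, 4), 3), Add(Add(Add(5, 4), 3), Pow(Add(12, Add(Add(5, 4), 3)), 2)))), -1)) = Mul(899290, Pow(Mul(-414604, Mul(Add(9, 3), Add(Add(9, 3), Pow(Add(12, Add(9, 3)), 2)))), -1)) = Mul(899290, Pow(Mul(-414604, Mul(12, Add(12, Pow(Add(12, 12), 2)))), -1)) = Mul(899290, Pow(Mul(-414604, Mul(12, Add(12, Pow(24, 2)))), -1)) = Mul(899290, Pow(Mul(-414604, Mul(12, Add(12, 576))), -1)) = Mul(899290, Pow(Mul(-414604, Mul(12, 588)), -1)) = Mul(899290, Pow(Mul(-414604, 7056), -1)) = Mul(899290, Pow(-2925445824, -1)) = Mul(899290, Rational(-1, 2925445824)) = Rational(-64235, 208960416)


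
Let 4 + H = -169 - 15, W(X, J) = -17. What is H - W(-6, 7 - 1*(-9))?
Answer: -171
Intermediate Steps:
H = -188 (H = -4 + (-169 - 15) = -4 - 184 = -188)
H - W(-6, 7 - 1*(-9)) = -188 - 1*(-17) = -188 + 17 = -171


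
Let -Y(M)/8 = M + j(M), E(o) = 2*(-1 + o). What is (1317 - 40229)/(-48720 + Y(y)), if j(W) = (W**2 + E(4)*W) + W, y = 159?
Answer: 4864/32643 ≈ 0.14901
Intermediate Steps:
E(o) = -2 + 2*o
j(W) = W**2 + 7*W (j(W) = (W**2 + (-2 + 2*4)*W) + W = (W**2 + (-2 + 8)*W) + W = (W**2 + 6*W) + W = W**2 + 7*W)
Y(M) = -8*M - 8*M*(7 + M) (Y(M) = -8*(M + M*(7 + M)) = -8*M - 8*M*(7 + M))
(1317 - 40229)/(-48720 + Y(y)) = (1317 - 40229)/(-48720 + 8*159*(-8 - 1*159)) = -38912/(-48720 + 8*159*(-8 - 159)) = -38912/(-48720 + 8*159*(-167)) = -38912/(-48720 - 212424) = -38912/(-261144) = -38912*(-1/261144) = 4864/32643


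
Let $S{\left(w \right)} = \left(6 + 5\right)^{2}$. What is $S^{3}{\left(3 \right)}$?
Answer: $1771561$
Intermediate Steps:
$S{\left(w \right)} = 121$ ($S{\left(w \right)} = 11^{2} = 121$)
$S^{3}{\left(3 \right)} = 121^{3} = 1771561$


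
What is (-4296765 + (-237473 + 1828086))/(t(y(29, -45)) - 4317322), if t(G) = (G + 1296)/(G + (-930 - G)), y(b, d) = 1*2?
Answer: 1258360680/2007555379 ≈ 0.62681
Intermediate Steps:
y(b, d) = 2
t(G) = -216/155 - G/930 (t(G) = (1296 + G)/(-930) = (1296 + G)*(-1/930) = -216/155 - G/930)
(-4296765 + (-237473 + 1828086))/(t(y(29, -45)) - 4317322) = (-4296765 + (-237473 + 1828086))/((-216/155 - 1/930*2) - 4317322) = (-4296765 + 1590613)/((-216/155 - 1/465) - 4317322) = -2706152/(-649/465 - 4317322) = -2706152/(-2007555379/465) = -2706152*(-465/2007555379) = 1258360680/2007555379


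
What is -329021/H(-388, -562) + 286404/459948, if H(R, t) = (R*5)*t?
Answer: 13410666851/41789342120 ≈ 0.32091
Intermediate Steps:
H(R, t) = 5*R*t (H(R, t) = (5*R)*t = 5*R*t)
-329021/H(-388, -562) + 286404/459948 = -329021/(5*(-388)*(-562)) + 286404/459948 = -329021/1090280 + 286404*(1/459948) = -329021*1/1090280 + 23867/38329 = -329021/1090280 + 23867/38329 = 13410666851/41789342120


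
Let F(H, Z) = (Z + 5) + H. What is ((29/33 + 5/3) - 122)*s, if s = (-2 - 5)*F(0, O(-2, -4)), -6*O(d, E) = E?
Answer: 52122/11 ≈ 4738.4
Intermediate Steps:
O(d, E) = -E/6
F(H, Z) = 5 + H + Z (F(H, Z) = (5 + Z) + H = 5 + H + Z)
s = -119/3 (s = (-2 - 5)*(5 + 0 - 1/6*(-4)) = -7*(5 + 0 + 2/3) = -7*17/3 = -119/3 ≈ -39.667)
((29/33 + 5/3) - 122)*s = ((29/33 + 5/3) - 122)*(-119/3) = (28/11 - 122)*(-119/3) = -1314/11*(-119/3) = 52122/11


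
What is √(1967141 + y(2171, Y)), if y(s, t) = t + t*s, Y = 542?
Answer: √3144365 ≈ 1773.2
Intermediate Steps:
y(s, t) = t + s*t
√(1967141 + y(2171, Y)) = √(1967141 + 542*(1 + 2171)) = √(1967141 + 542*2172) = √(1967141 + 1177224) = √3144365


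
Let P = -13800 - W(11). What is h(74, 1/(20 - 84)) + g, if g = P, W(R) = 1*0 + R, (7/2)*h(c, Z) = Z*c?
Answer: -1546869/112 ≈ -13811.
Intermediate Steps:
h(c, Z) = 2*Z*c/7 (h(c, Z) = 2*(Z*c)/7 = 2*Z*c/7)
W(R) = R (W(R) = 0 + R = R)
P = -13811 (P = -13800 - 1*11 = -13800 - 11 = -13811)
g = -13811
h(74, 1/(20 - 84)) + g = (2/7)*74/(20 - 84) - 13811 = (2/7)*74/(-64) - 13811 = (2/7)*(-1/64)*74 - 13811 = -37/112 - 13811 = -1546869/112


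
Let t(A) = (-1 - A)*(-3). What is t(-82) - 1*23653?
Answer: -23896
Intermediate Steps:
t(A) = 3 + 3*A
t(-82) - 1*23653 = (3 + 3*(-82)) - 1*23653 = (3 - 246) - 23653 = -243 - 23653 = -23896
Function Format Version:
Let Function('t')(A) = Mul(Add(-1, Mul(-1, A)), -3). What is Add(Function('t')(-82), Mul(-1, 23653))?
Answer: -23896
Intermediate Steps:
Function('t')(A) = Add(3, Mul(3, A))
Add(Function('t')(-82), Mul(-1, 23653)) = Add(Add(3, Mul(3, -82)), Mul(-1, 23653)) = Add(Add(3, -246), -23653) = Add(-243, -23653) = -23896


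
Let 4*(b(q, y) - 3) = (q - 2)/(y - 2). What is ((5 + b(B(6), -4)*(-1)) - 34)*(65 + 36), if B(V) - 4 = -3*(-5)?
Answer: -75851/24 ≈ -3160.5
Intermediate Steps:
B(V) = 19 (B(V) = 4 - 3*(-5) = 4 + 15 = 19)
b(q, y) = 3 + (-2 + q)/(4*(-2 + y)) (b(q, y) = 3 + ((q - 2)/(y - 2))/4 = 3 + ((-2 + q)/(-2 + y))/4 = 3 + (-2 + q)/(4*(-2 + y)))
((5 + b(B(6), -4)*(-1)) - 34)*(65 + 36) = ((5 + ((-26 + 19 + 12*(-4))/(4*(-2 - 4)))*(-1)) - 34)*(65 + 36) = ((5 + ((¼)*(-26 + 19 - 48)/(-6))*(-1)) - 34)*101 = ((5 + ((¼)*(-⅙)*(-55))*(-1)) - 34)*101 = ((5 + (55/24)*(-1)) - 34)*101 = ((5 - 55/24) - 34)*101 = (65/24 - 34)*101 = -751/24*101 = -75851/24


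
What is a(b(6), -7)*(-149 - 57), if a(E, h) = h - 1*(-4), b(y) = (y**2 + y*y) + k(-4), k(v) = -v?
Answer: 618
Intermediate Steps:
b(y) = 4 + 2*y**2 (b(y) = (y**2 + y*y) - 1*(-4) = (y**2 + y**2) + 4 = 2*y**2 + 4 = 4 + 2*y**2)
a(E, h) = 4 + h (a(E, h) = h + 4 = 4 + h)
a(b(6), -7)*(-149 - 57) = (4 - 7)*(-149 - 57) = -3*(-206) = 618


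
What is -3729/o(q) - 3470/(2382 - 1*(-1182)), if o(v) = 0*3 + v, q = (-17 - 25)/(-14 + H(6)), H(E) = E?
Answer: -8872249/12474 ≈ -711.26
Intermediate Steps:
q = 21/4 (q = (-17 - 25)/(-14 + 6) = -42/(-8) = -42*(-⅛) = 21/4 ≈ 5.2500)
o(v) = v (o(v) = 0 + v = v)
-3729/o(q) - 3470/(2382 - 1*(-1182)) = -3729/21/4 - 3470/(2382 - 1*(-1182)) = -3729*4/21 - 3470/(2382 + 1182) = -4972/7 - 3470/3564 = -4972/7 - 3470*1/3564 = -4972/7 - 1735/1782 = -8872249/12474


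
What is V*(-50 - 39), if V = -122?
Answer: 10858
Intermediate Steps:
V*(-50 - 39) = -122*(-50 - 39) = -122*(-89) = 10858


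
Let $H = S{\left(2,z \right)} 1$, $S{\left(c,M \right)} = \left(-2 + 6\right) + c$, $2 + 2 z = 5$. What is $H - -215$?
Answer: $221$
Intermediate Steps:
$z = \frac{3}{2}$ ($z = -1 + \frac{1}{2} \cdot 5 = -1 + \frac{5}{2} = \frac{3}{2} \approx 1.5$)
$S{\left(c,M \right)} = 4 + c$
$H = 6$ ($H = \left(4 + 2\right) 1 = 6 \cdot 1 = 6$)
$H - -215 = 6 - -215 = 6 + 215 = 221$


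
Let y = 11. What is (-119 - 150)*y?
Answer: -2959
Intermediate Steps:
(-119 - 150)*y = (-119 - 150)*11 = -269*11 = -2959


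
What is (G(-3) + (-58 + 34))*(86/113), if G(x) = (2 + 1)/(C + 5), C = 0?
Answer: -10062/565 ≈ -17.809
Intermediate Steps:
G(x) = 3/5 (G(x) = (2 + 1)/(0 + 5) = 3/5)
(G(-3) + (-58 + 34))*(86/113) = (3/5 + (-58 + 34))*(86/113) = (3/5 - 24)*(86*(1/113)) = -117/5*86/113 = -10062/565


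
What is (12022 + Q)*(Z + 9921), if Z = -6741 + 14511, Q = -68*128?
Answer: 58698738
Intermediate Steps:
Q = -8704
Z = 7770
(12022 + Q)*(Z + 9921) = (12022 - 8704)*(7770 + 9921) = 3318*17691 = 58698738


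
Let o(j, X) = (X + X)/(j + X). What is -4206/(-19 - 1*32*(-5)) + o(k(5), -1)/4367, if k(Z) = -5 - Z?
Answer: -67347780/2257739 ≈ -29.830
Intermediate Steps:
o(j, X) = 2*X/(X + j) (o(j, X) = (2*X)/(X + j) = 2*X/(X + j))
-4206/(-19 - 1*32*(-5)) + o(k(5), -1)/4367 = -4206/(-19 - 1*32*(-5)) + (2*(-1)/(-1 + (-5 - 1*5)))/4367 = -4206/(-19 - 32*(-5)) + (2*(-1)/(-1 + (-5 - 5)))*(1/4367) = -4206/(-19 + 160) + (2*(-1)/(-1 - 10))*(1/4367) = -4206/141 + (2*(-1)/(-11))*(1/4367) = -4206*1/141 + (2*(-1)*(-1/11))*(1/4367) = -1402/47 + (2/11)*(1/4367) = -1402/47 + 2/48037 = -67347780/2257739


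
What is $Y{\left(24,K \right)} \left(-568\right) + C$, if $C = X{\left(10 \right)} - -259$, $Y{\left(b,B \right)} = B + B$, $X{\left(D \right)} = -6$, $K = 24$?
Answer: $-27011$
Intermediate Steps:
$Y{\left(b,B \right)} = 2 B$
$C = 253$ ($C = -6 - -259 = -6 + 259 = 253$)
$Y{\left(24,K \right)} \left(-568\right) + C = 2 \cdot 24 \left(-568\right) + 253 = 48 \left(-568\right) + 253 = -27264 + 253 = -27011$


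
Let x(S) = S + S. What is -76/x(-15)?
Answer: 38/15 ≈ 2.5333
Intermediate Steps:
x(S) = 2*S
-76/x(-15) = -76/(2*(-15)) = -76/(-30) = -1/30*(-76) = 38/15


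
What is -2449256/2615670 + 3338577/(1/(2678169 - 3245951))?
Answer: -2479111004141311318/1307835 ≈ -1.8956e+12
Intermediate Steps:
-2449256/2615670 + 3338577/(1/(2678169 - 3245951)) = -2449256*1/2615670 + 3338577/(1/(-567782)) = -1224628/1307835 + 3338577/(-1/567782) = -1224628/1307835 + 3338577*(-567782) = -1224628/1307835 - 1895583926214 = -2479111004141311318/1307835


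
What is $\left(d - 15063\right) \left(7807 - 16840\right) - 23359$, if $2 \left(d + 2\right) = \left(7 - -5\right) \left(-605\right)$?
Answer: $168848576$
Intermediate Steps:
$d = -3632$ ($d = -2 + \frac{\left(7 - -5\right) \left(-605\right)}{2} = -2 + \frac{\left(7 + 5\right) \left(-605\right)}{2} = -2 + \frac{12 \left(-605\right)}{2} = -2 + \frac{1}{2} \left(-7260\right) = -2 - 3630 = -3632$)
$\left(d - 15063\right) \left(7807 - 16840\right) - 23359 = \left(-3632 - 15063\right) \left(7807 - 16840\right) - 23359 = \left(-18695\right) \left(-9033\right) - 23359 = 168871935 - 23359 = 168848576$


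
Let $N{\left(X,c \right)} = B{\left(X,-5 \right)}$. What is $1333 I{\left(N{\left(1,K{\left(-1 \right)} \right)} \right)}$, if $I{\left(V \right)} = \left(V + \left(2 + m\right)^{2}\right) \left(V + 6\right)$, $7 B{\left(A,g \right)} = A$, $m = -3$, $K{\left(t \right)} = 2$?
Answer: $\frac{458552}{49} \approx 9358.2$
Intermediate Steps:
$B{\left(A,g \right)} = \frac{A}{7}$
$N{\left(X,c \right)} = \frac{X}{7}$
$I{\left(V \right)} = \left(1 + V\right) \left(6 + V\right)$ ($I{\left(V \right)} = \left(V + \left(2 - 3\right)^{2}\right) \left(V + 6\right) = \left(V + \left(-1\right)^{2}\right) \left(6 + V\right) = \left(V + 1\right) \left(6 + V\right) = \left(1 + V\right) \left(6 + V\right)$)
$1333 I{\left(N{\left(1,K{\left(-1 \right)} \right)} \right)} = 1333 \left(6 + \left(\frac{1}{7} \cdot 1\right)^{2} + 7 \cdot \frac{1}{7} \cdot 1\right) = 1333 \left(6 + \left(\frac{1}{7}\right)^{2} + 7 \cdot \frac{1}{7}\right) = 1333 \left(6 + \frac{1}{49} + 1\right) = 1333 \cdot \frac{344}{49} = \frac{458552}{49}$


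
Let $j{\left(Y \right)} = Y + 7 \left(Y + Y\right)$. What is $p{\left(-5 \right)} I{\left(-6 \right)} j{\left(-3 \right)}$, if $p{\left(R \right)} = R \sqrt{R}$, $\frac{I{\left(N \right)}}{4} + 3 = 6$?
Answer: $2700 i \sqrt{5} \approx 6037.4 i$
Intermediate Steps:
$I{\left(N \right)} = 12$ ($I{\left(N \right)} = -12 + 4 \cdot 6 = -12 + 24 = 12$)
$j{\left(Y \right)} = 15 Y$ ($j{\left(Y \right)} = Y + 7 \cdot 2 Y = Y + 14 Y = 15 Y$)
$p{\left(R \right)} = R^{\frac{3}{2}}$
$p{\left(-5 \right)} I{\left(-6 \right)} j{\left(-3 \right)} = \left(-5\right)^{\frac{3}{2}} \cdot 12 \cdot 15 \left(-3\right) = - 5 i \sqrt{5} \cdot 12 \left(-45\right) = - 60 i \sqrt{5} \left(-45\right) = 2700 i \sqrt{5}$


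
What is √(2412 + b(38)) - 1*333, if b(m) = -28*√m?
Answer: -333 + 2*√(603 - 7*√38) ≈ -285.68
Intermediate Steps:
√(2412 + b(38)) - 1*333 = √(2412 - 28*√38) - 1*333 = √(2412 - 28*√38) - 333 = -333 + √(2412 - 28*√38)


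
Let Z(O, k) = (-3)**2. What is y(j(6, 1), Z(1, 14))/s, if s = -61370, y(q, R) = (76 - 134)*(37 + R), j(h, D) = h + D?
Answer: 1334/30685 ≈ 0.043474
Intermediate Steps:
Z(O, k) = 9
j(h, D) = D + h
y(q, R) = -2146 - 58*R (y(q, R) = -58*(37 + R) = -2146 - 58*R)
y(j(6, 1), Z(1, 14))/s = (-2146 - 58*9)/(-61370) = (-2146 - 522)*(-1/61370) = -2668*(-1/61370) = 1334/30685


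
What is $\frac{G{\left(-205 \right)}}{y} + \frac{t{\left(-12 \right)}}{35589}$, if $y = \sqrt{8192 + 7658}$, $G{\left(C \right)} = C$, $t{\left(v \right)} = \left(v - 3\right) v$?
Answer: $\frac{60}{11863} - \frac{41 \sqrt{634}}{634} \approx -1.6233$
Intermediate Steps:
$t{\left(v \right)} = v \left(-3 + v\right)$ ($t{\left(v \right)} = \left(-3 + v\right) v = v \left(-3 + v\right)$)
$y = 5 \sqrt{634}$ ($y = \sqrt{15850} = 5 \sqrt{634} \approx 125.9$)
$\frac{G{\left(-205 \right)}}{y} + \frac{t{\left(-12 \right)}}{35589} = - \frac{205}{5 \sqrt{634}} + \frac{\left(-12\right) \left(-3 - 12\right)}{35589} = - 205 \frac{\sqrt{634}}{3170} + \left(-12\right) \left(-15\right) \frac{1}{35589} = - \frac{41 \sqrt{634}}{634} + 180 \cdot \frac{1}{35589} = - \frac{41 \sqrt{634}}{634} + \frac{60}{11863} = \frac{60}{11863} - \frac{41 \sqrt{634}}{634}$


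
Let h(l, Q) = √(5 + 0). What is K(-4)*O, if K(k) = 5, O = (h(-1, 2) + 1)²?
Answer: 30 + 10*√5 ≈ 52.361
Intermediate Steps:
h(l, Q) = √5
O = (1 + √5)² (O = (√5 + 1)² = (1 + √5)² ≈ 10.472)
K(-4)*O = 5*(1 + √5)²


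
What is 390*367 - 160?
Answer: 142970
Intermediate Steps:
390*367 - 160 = 143130 - 160 = 142970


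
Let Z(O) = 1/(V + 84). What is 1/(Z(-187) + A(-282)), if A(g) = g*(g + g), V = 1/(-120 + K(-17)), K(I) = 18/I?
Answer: 172855/27492244098 ≈ 6.2874e-6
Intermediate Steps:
V = -17/2058 (V = 1/(-120 + 18/(-17)) = 1/(-120 + 18*(-1/17)) = 1/(-120 - 18/17) = 1/(-2058/17) = -17/2058 ≈ -0.0082604)
A(g) = 2*g**2 (A(g) = g*(2*g) = 2*g**2)
Z(O) = 2058/172855 (Z(O) = 1/(-17/2058 + 84) = 1/(172855/2058) = 2058/172855)
1/(Z(-187) + A(-282)) = 1/(2058/172855 + 2*(-282)**2) = 1/(2058/172855 + 2*79524) = 1/(2058/172855 + 159048) = 1/(27492244098/172855) = 172855/27492244098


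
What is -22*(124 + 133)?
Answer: -5654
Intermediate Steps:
-22*(124 + 133) = -22*257 = -5654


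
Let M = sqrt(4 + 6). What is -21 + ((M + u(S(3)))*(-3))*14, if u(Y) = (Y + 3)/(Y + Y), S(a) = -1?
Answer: 21 - 42*sqrt(10) ≈ -111.82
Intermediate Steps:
M = sqrt(10) ≈ 3.1623
u(Y) = (3 + Y)/(2*Y) (u(Y) = (3 + Y)/((2*Y)) = (3 + Y)*(1/(2*Y)) = (3 + Y)/(2*Y))
-21 + ((M + u(S(3)))*(-3))*14 = -21 + ((sqrt(10) + (1/2)*(3 - 1)/(-1))*(-3))*14 = -21 + ((sqrt(10) + (1/2)*(-1)*2)*(-3))*14 = -21 + ((sqrt(10) - 1)*(-3))*14 = -21 + ((-1 + sqrt(10))*(-3))*14 = -21 + (3 - 3*sqrt(10))*14 = -21 + (42 - 42*sqrt(10)) = 21 - 42*sqrt(10)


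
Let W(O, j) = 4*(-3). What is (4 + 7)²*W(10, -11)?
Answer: -1452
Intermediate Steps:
W(O, j) = -12
(4 + 7)²*W(10, -11) = (4 + 7)²*(-12) = 11²*(-12) = 121*(-12) = -1452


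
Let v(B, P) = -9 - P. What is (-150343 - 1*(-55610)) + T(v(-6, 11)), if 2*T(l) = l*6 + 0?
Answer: -94793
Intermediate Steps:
T(l) = 3*l (T(l) = (l*6 + 0)/2 = (6*l + 0)/2 = (6*l)/2 = 3*l)
(-150343 - 1*(-55610)) + T(v(-6, 11)) = (-150343 - 1*(-55610)) + 3*(-9 - 1*11) = (-150343 + 55610) + 3*(-9 - 11) = -94733 + 3*(-20) = -94733 - 60 = -94793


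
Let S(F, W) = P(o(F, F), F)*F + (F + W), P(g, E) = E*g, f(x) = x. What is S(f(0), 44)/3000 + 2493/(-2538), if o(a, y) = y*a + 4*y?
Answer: -17054/17625 ≈ -0.96760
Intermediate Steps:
o(a, y) = 4*y + a*y (o(a, y) = a*y + 4*y = 4*y + a*y)
S(F, W) = F + W + F**3*(4 + F) (S(F, W) = (F*(F*(4 + F)))*F + (F + W) = (F**2*(4 + F))*F + (F + W) = F**3*(4 + F) + (F + W) = F + W + F**3*(4 + F))
S(f(0), 44)/3000 + 2493/(-2538) = (0 + 44 + 0**3*(4 + 0))/3000 + 2493/(-2538) = (0 + 44 + 0*4)*(1/3000) + 2493*(-1/2538) = (0 + 44 + 0)*(1/3000) - 277/282 = 44*(1/3000) - 277/282 = 11/750 - 277/282 = -17054/17625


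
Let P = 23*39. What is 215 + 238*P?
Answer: 213701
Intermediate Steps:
P = 897
215 + 238*P = 215 + 238*897 = 215 + 213486 = 213701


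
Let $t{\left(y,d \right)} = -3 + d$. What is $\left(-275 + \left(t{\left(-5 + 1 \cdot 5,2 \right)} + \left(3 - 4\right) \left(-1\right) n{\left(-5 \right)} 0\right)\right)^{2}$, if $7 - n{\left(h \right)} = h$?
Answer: $76176$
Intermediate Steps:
$n{\left(h \right)} = 7 - h$
$\left(-275 + \left(t{\left(-5 + 1 \cdot 5,2 \right)} + \left(3 - 4\right) \left(-1\right) n{\left(-5 \right)} 0\right)\right)^{2} = \left(-275 + \left(\left(-3 + 2\right) + \left(3 - 4\right) \left(-1\right) \left(7 - -5\right) 0\right)\right)^{2} = \left(-275 - \left(1 - \left(-1\right) \left(-1\right) \left(7 + 5\right) 0\right)\right)^{2} = \left(-275 - \left(1 - 1 \cdot 12 \cdot 0\right)\right)^{2} = \left(-275 + \left(-1 + 12 \cdot 0\right)\right)^{2} = \left(-275 + \left(-1 + 0\right)\right)^{2} = \left(-275 - 1\right)^{2} = \left(-276\right)^{2} = 76176$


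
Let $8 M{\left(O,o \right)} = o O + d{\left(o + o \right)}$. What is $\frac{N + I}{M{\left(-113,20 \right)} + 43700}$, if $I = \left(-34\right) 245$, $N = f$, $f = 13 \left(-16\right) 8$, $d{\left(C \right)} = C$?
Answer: $- \frac{19988}{86845} \approx -0.23016$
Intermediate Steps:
$f = -1664$ ($f = \left(-208\right) 8 = -1664$)
$N = -1664$
$I = -8330$
$M{\left(O,o \right)} = \frac{o}{4} + \frac{O o}{8}$ ($M{\left(O,o \right)} = \frac{o O + \left(o + o\right)}{8} = \frac{O o + 2 o}{8} = \frac{2 o + O o}{8} = \frac{o}{4} + \frac{O o}{8}$)
$\frac{N + I}{M{\left(-113,20 \right)} + 43700} = \frac{-1664 - 8330}{\frac{1}{8} \cdot 20 \left(2 - 113\right) + 43700} = - \frac{9994}{\frac{1}{8} \cdot 20 \left(-111\right) + 43700} = - \frac{9994}{- \frac{555}{2} + 43700} = - \frac{9994}{\frac{86845}{2}} = \left(-9994\right) \frac{2}{86845} = - \frac{19988}{86845}$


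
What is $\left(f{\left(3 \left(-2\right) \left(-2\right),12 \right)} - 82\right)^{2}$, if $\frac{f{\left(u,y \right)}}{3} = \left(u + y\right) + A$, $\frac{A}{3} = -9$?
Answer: $8281$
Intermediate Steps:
$A = -27$ ($A = 3 \left(-9\right) = -27$)
$f{\left(u,y \right)} = -81 + 3 u + 3 y$ ($f{\left(u,y \right)} = 3 \left(\left(u + y\right) - 27\right) = 3 \left(-27 + u + y\right) = -81 + 3 u + 3 y$)
$\left(f{\left(3 \left(-2\right) \left(-2\right),12 \right)} - 82\right)^{2} = \left(\left(-81 + 3 \cdot 3 \left(-2\right) \left(-2\right) + 3 \cdot 12\right) - 82\right)^{2} = \left(\left(-81 + 3 \left(\left(-6\right) \left(-2\right)\right) + 36\right) - 82\right)^{2} = \left(\left(-81 + 3 \cdot 12 + 36\right) - 82\right)^{2} = \left(\left(-81 + 36 + 36\right) - 82\right)^{2} = \left(-9 - 82\right)^{2} = \left(-91\right)^{2} = 8281$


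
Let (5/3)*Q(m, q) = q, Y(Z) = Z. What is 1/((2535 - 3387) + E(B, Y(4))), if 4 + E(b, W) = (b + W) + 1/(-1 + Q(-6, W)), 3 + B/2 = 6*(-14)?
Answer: -7/7177 ≈ -0.00097534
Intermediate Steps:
Q(m, q) = 3*q/5
B = -174 (B = -6 + 2*(6*(-14)) = -6 + 2*(-84) = -6 - 168 = -174)
E(b, W) = -4 + W + b + 1/(-1 + 3*W/5) (E(b, W) = -4 + ((b + W) + 1/(-1 + 3*W/5)) = -4 + ((W + b) + 1/(-1 + 3*W/5)) = -4 + (W + b + 1/(-1 + 3*W/5)) = -4 + W + b + 1/(-1 + 3*W/5))
1/((2535 - 3387) + E(B, Y(4))) = 1/((2535 - 3387) + (25 - 17*4 - 5*(-174) + 3*4**2 + 3*4*(-174))/(-5 + 3*4)) = 1/(-852 + (25 - 68 + 870 + 3*16 - 2088)/(-5 + 12)) = 1/(-852 + (25 - 68 + 870 + 48 - 2088)/7) = 1/(-852 + (1/7)*(-1213)) = 1/(-852 - 1213/7) = 1/(-7177/7) = -7/7177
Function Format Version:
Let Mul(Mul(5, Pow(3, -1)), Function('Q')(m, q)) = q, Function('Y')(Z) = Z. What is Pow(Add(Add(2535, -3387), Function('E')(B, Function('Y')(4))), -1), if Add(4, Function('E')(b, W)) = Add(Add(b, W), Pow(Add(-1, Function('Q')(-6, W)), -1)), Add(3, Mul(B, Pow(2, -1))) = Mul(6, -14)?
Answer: Rational(-7, 7177) ≈ -0.00097534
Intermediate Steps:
Function('Q')(m, q) = Mul(Rational(3, 5), q)
B = -174 (B = Add(-6, Mul(2, Mul(6, -14))) = Add(-6, Mul(2, -84)) = Add(-6, -168) = -174)
Function('E')(b, W) = Add(-4, W, b, Pow(Add(-1, Mul(Rational(3, 5), W)), -1)) (Function('E')(b, W) = Add(-4, Add(Add(b, W), Pow(Add(-1, Mul(Rational(3, 5), W)), -1))) = Add(-4, Add(Add(W, b), Pow(Add(-1, Mul(Rational(3, 5), W)), -1))) = Add(-4, Add(W, b, Pow(Add(-1, Mul(Rational(3, 5), W)), -1))) = Add(-4, W, b, Pow(Add(-1, Mul(Rational(3, 5), W)), -1)))
Pow(Add(Add(2535, -3387), Function('E')(B, Function('Y')(4))), -1) = Pow(Add(Add(2535, -3387), Mul(Pow(Add(-5, Mul(3, 4)), -1), Add(25, Mul(-17, 4), Mul(-5, -174), Mul(3, Pow(4, 2)), Mul(3, 4, -174)))), -1) = Pow(Add(-852, Mul(Pow(Add(-5, 12), -1), Add(25, -68, 870, Mul(3, 16), -2088))), -1) = Pow(Add(-852, Mul(Pow(7, -1), Add(25, -68, 870, 48, -2088))), -1) = Pow(Add(-852, Mul(Rational(1, 7), -1213)), -1) = Pow(Add(-852, Rational(-1213, 7)), -1) = Pow(Rational(-7177, 7), -1) = Rational(-7, 7177)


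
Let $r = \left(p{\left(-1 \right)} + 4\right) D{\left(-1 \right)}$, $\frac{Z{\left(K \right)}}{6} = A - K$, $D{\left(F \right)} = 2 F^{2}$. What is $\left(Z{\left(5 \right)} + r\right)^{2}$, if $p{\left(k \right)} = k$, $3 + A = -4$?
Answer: $4356$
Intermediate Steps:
$A = -7$ ($A = -3 - 4 = -7$)
$Z{\left(K \right)} = -42 - 6 K$ ($Z{\left(K \right)} = 6 \left(-7 - K\right) = -42 - 6 K$)
$r = 6$ ($r = \left(-1 + 4\right) 2 \left(-1\right)^{2} = 3 \cdot 2 \cdot 1 = 3 \cdot 2 = 6$)
$\left(Z{\left(5 \right)} + r\right)^{2} = \left(\left(-42 - 30\right) + 6\right)^{2} = \left(-72 + 6\right)^{2} = \left(-66\right)^{2} = 4356$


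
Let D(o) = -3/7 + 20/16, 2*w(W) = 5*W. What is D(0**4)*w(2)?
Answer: 115/28 ≈ 4.1071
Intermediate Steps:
w(W) = 5*W/2 (w(W) = (5*W)/2 = 5*W/2)
D(o) = 23/28 (D(o) = -3*1/7 + 20*(1/16) = -3/7 + 5/4 = 23/28)
D(0**4)*w(2) = 23*((5/2)*2)/28 = (23/28)*5 = 115/28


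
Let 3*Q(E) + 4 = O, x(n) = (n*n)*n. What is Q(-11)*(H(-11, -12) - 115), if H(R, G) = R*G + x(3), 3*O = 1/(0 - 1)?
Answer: -572/9 ≈ -63.556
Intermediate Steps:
x(n) = n**3 (x(n) = n**2*n = n**3)
O = -1/3 (O = 1/(3*(0 - 1)) = (1/3)/(-1) = (1/3)*(-1) = -1/3 ≈ -0.33333)
Q(E) = -13/9 (Q(E) = -4/3 + (1/3)*(-1/3) = -4/3 - 1/9 = -13/9)
H(R, G) = 27 + G*R (H(R, G) = R*G + 3**3 = G*R + 27 = 27 + G*R)
Q(-11)*(H(-11, -12) - 115) = -13*((27 - 12*(-11)) - 115)/9 = -13*((27 + 132) - 115)/9 = -13*(159 - 115)/9 = -13/9*44 = -572/9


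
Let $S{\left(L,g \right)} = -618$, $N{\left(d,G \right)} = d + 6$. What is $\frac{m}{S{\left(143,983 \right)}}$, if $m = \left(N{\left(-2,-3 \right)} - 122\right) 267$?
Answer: $\frac{5251}{103} \approx 50.981$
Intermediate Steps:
$N{\left(d,G \right)} = 6 + d$
$m = -31506$ ($m = \left(\left(6 - 2\right) - 122\right) 267 = \left(4 - 122\right) 267 = \left(-118\right) 267 = -31506$)
$\frac{m}{S{\left(143,983 \right)}} = - \frac{31506}{-618} = \left(-31506\right) \left(- \frac{1}{618}\right) = \frac{5251}{103}$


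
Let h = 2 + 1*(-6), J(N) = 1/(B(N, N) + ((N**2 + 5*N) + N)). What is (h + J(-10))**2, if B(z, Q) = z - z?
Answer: 25281/1600 ≈ 15.801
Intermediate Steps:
B(z, Q) = 0
J(N) = 1/(N**2 + 6*N) (J(N) = 1/(0 + ((N**2 + 5*N) + N)) = 1/(0 + (N**2 + 6*N)) = 1/(N**2 + 6*N))
h = -4 (h = 2 - 6 = -4)
(h + J(-10))**2 = (-4 + 1/((-10)*(6 - 10)))**2 = (-4 - 1/10/(-4))**2 = (-4 - 1/10*(-1/4))**2 = (-4 + 1/40)**2 = (-159/40)**2 = 25281/1600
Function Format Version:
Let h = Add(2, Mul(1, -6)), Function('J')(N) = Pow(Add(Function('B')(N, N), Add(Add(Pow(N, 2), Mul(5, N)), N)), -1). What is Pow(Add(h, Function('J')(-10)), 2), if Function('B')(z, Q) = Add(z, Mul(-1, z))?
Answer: Rational(25281, 1600) ≈ 15.801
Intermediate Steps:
Function('B')(z, Q) = 0
Function('J')(N) = Pow(Add(Pow(N, 2), Mul(6, N)), -1) (Function('J')(N) = Pow(Add(0, Add(Add(Pow(N, 2), Mul(5, N)), N)), -1) = Pow(Add(0, Add(Pow(N, 2), Mul(6, N))), -1) = Pow(Add(Pow(N, 2), Mul(6, N)), -1))
h = -4 (h = Add(2, -6) = -4)
Pow(Add(h, Function('J')(-10)), 2) = Pow(Add(-4, Mul(Pow(-10, -1), Pow(Add(6, -10), -1))), 2) = Pow(Add(-4, Mul(Rational(-1, 10), Pow(-4, -1))), 2) = Pow(Add(-4, Mul(Rational(-1, 10), Rational(-1, 4))), 2) = Pow(Add(-4, Rational(1, 40)), 2) = Pow(Rational(-159, 40), 2) = Rational(25281, 1600)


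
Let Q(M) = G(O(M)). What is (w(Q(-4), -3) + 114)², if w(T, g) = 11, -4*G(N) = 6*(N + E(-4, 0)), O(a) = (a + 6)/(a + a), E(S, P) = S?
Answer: 15625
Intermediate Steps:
O(a) = (6 + a)/(2*a) (O(a) = (6 + a)/((2*a)) = (6 + a)*(1/(2*a)) = (6 + a)/(2*a))
G(N) = 6 - 3*N/2 (G(N) = -3*(N - 4)/2 = -3*(-4 + N)/2 = -(-24 + 6*N)/4 = 6 - 3*N/2)
Q(M) = 6 - 3*(6 + M)/(4*M)
(w(Q(-4), -3) + 114)² = (11 + 114)² = 125² = 15625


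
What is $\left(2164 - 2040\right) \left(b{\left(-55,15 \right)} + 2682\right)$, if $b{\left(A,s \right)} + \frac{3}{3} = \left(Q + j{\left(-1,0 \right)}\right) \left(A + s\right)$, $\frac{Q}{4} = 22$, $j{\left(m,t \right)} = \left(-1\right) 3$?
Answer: $-89156$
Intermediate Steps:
$j{\left(m,t \right)} = -3$
$Q = 88$ ($Q = 4 \cdot 22 = 88$)
$b{\left(A,s \right)} = -1 + 85 A + 85 s$ ($b{\left(A,s \right)} = -1 + \left(88 - 3\right) \left(A + s\right) = -1 + 85 \left(A + s\right) = -1 + \left(85 A + 85 s\right) = -1 + 85 A + 85 s$)
$\left(2164 - 2040\right) \left(b{\left(-55,15 \right)} + 2682\right) = \left(2164 - 2040\right) \left(\left(-1 + 85 \left(-55\right) + 85 \cdot 15\right) + 2682\right) = 124 \left(\left(-1 - 4675 + 1275\right) + 2682\right) = 124 \left(-3401 + 2682\right) = 124 \left(-719\right) = -89156$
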